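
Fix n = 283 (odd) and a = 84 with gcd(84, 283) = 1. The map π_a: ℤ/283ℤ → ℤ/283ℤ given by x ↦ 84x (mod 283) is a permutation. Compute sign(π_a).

Start at x=8: 8 → 106 → 131 → 250 → 58 → 61 → 30 → … (one orbit).
The orbit structure of x ↦ 84x mod 283: 4 orbits of sizes [94, 94, 94, 1].
4 cycles on 283: each ℓ→(−1)^(ℓ−1), product (−1)^279 = -1.
The Jacobi symbol (84|283) = -1 (Zolotarev) agrees.

-1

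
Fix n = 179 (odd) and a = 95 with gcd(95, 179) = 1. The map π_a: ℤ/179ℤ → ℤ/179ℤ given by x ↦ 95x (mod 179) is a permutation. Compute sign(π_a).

+1

Start at x=4: 4 → 22 → 121 → 39 → 125 → 61 → 67 → … (one orbit).
π_95 has 3 disjoint cycles with lengths [89, 89, 1] on {0,…,178}.
With 3 cycles on 179 points, sign = (−1)^{179−3} = +1.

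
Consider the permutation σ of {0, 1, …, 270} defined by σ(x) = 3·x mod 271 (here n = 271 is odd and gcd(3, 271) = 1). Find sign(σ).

Start at x=187: 187 → 19 → 57 → 171 → 242 → 184 → 10 → … (one orbit).
Cycle type of π: 30×9 + 1; total 10 cycles.
10 cycles on 271: each ℓ→(−1)^(ℓ−1), product (−1)^261 = -1.
(3|271)_J = -1 (Zolotarev's lemma cross-check).

-1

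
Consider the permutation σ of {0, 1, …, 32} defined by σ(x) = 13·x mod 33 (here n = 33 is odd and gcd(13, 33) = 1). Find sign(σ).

Start at x=16: 16 → 10 → 31 → 7 → 25 → 28 → 1 → … (one orbit).
6 cycles of lengths [10, 10, 10, 1, 1, 1].
n − c = 33 − 6 = 27; sign = (−1)^27 = -1.

-1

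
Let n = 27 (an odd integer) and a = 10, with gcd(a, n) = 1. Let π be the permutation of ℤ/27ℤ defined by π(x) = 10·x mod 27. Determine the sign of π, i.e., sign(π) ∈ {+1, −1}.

+1

Start at x=10: 10 → 19 → 1 → 10 (one orbit).
The orbit structure of x ↦ 10x mod 27: 15 orbits of sizes [3, 3, 3, 3, 3, 3, 1, 1, 1, 1, 1, 1, 1, 1, 1].
15 cycles on 27: each ℓ→(−1)^(ℓ−1), product (−1)^12 = +1.
The Jacobi symbol (10|27) = +1 (Zolotarev) agrees.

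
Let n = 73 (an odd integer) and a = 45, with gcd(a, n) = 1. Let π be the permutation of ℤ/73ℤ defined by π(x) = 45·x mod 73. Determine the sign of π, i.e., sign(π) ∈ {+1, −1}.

Start at x=51: 51 → 32 → 53 → 49 → 15 → 18 → 7 → … (one orbit).
The orbit structure of x ↦ 45x mod 73: 2 orbits of sizes [72, 1].
With 2 cycles on 73 points, sign = (−1)^{73−2} = -1.
Zolotarev: (45|73) = -1, matching the cycle-count sign.

-1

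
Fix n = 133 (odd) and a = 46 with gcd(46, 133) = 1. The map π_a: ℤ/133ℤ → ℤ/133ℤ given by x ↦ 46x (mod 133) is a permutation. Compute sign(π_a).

-1

Orbit of 1 under x↦46x: [1, 46, 121, 113, 11, 107]… (length divides ord_133(46)).
Decompose π into cycles: lengths [6, 6, 6, 6, 6, 6, 6, 6, 6, 6, 6, 6, 6, 6, 6, 6, 6, 6, 6, 6, 6, 3, 3, 1] (24 cycles, including the fixed point 0).
n − c = 133 − 24 = 109; sign = (−1)^109 = -1.
(46|133)_J = -1 (Zolotarev's lemma cross-check).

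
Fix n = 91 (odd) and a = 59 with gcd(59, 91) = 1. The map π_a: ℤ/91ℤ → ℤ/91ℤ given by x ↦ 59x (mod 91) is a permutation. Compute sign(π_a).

+1

Trace 1: π^k(1) = [1, 59, 23, 83, 74, 89, 64] for k=0..6.
Cycle type of π: 12×7 + 6 + 1; total 9 cycles.
sign(π) = (−1)^{n − #cycles} = (−1)^{91−9} = (−1)^82 = +1.
The Jacobi symbol (59|91) = +1 (Zolotarev) agrees.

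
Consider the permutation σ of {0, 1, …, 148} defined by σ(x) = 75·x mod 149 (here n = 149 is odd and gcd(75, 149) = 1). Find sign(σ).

-1

Start at x=114: 114 → 57 → 103 → 126 → 63 → 106 → 53 → … (one orbit).
Decompose π into cycles: lengths [148, 1] (2 cycles, including the fixed point 0).
149 − 2 = 147 transpositions; sign(π) = (−1)^147 = -1.
Zolotarev: (75|149) = -1, matching the cycle-count sign.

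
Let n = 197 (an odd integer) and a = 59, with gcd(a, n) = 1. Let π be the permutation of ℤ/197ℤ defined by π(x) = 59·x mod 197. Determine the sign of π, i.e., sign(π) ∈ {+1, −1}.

+1

Trace 42: π^k(42) = [42, 114, 28, 76, 150, 182, 100] for k=0..6.
Cycle type of π: 49×4 + 1; total 5 cycles.
n − c = 197 − 5 = 192; sign = (−1)^192 = +1.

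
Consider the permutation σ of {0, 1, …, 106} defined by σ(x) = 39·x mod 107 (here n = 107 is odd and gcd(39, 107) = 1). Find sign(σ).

+1

Start at x=81: 81 → 56 → 44 → 4 → 49 → 92 → 57 → … (one orbit).
Decompose π into cycles: lengths [53, 53, 1] (3 cycles, including the fixed point 0).
107 − 3 = 104 transpositions; sign(π) = (−1)^104 = +1.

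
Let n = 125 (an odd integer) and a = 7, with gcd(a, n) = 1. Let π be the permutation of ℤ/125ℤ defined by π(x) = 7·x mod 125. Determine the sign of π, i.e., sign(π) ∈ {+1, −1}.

Start at x=101: 101 → 82 → 74 → 18 → 1 → 7 → 49 → … (one orbit).
The orbit structure of x ↦ 7x mod 125: 12 orbits of sizes [20, 20, 20, 20, 20, 4, 4, 4, 4, 4, 4, 1].
Σ(ℓ_i−1) = 125−12 = 113; sign = (−1)^113 = -1.

-1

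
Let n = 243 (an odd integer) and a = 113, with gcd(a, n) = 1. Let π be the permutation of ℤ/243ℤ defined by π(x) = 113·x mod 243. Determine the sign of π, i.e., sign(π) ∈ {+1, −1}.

Orbit of 31 under x↦113x: [31, 101, 235, 68, 151, 53, 157]… (length divides ord_243(113)).
Cycle lengths of π_113 on ℤ/243ℤ: [162, 54, 18, 6, 2, 1]; 6 cycles in total.
Σ(ℓ_i−1) = 243−6 = 237; sign = (−1)^237 = -1.
(113|243)_J = -1 (Zolotarev's lemma cross-check).

-1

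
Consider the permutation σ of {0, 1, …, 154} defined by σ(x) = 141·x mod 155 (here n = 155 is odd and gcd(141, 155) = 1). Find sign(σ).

-1

Start at x=86: 86 → 36 → 116 → 81 → 106 → 66 → 6 → … (one orbit).
π_141 has 10 disjoint cycles with lengths [30, 30, 30, 30, 30, 1, 1, 1, 1, 1] on {0,…,154}.
155 − 10 = 145 transpositions; sign(π) = (−1)^145 = -1.
Zolotarev: (141|155) = -1, matching the cycle-count sign.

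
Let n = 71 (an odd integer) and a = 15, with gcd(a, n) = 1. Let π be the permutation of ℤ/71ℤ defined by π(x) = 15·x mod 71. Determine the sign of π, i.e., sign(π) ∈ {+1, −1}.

Trace 30: π^k(30) = [30, 24, 5, 4, 60, 48, 10] for k=0..6.
Cycle type of π: 35×2 + 1; total 3 cycles.
n − c = 71 − 3 = 68; sign = (−1)^68 = +1.

+1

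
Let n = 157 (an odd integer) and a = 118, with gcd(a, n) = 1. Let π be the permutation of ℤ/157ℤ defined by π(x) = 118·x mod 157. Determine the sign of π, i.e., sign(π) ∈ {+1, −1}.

Start at x=90: 90 → 101 → 143 → 75 → 58 → 93 → 141 → … (one orbit).
Decompose π into cycles: lengths [26, 26, 26, 26, 26, 26, 1] (7 cycles, including the fixed point 0).
157 − 7 = 150 transpositions; sign(π) = (−1)^150 = +1.
The Jacobi symbol (118|157) = +1 (Zolotarev) agrees.

+1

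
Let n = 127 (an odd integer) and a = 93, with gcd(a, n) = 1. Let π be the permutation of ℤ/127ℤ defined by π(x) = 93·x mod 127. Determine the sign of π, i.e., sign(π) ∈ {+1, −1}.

Start at x=58: 58 → 60 → 119 → 18 → 23 → 107 → 45 → … (one orbit).
π_93 has 2 disjoint cycles with lengths [126, 1] on {0,…,126}.
n − c = 127 − 2 = 125; sign = (−1)^125 = -1.

-1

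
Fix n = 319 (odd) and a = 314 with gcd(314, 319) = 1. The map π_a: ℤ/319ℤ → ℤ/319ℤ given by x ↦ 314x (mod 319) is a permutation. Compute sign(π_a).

-1

Trace 313: π^k(313) = [313, 30, 169, 112, 78, 248, 36] for k=0..6.
Decompose π into cycles: lengths [70, 70, 70, 70, 10, 7, 7, 7, 7, 1] (10 cycles, including the fixed point 0).
319 − 10 = 309 transpositions; sign(π) = (−1)^309 = -1.
Via Zolotarev, sign(π_{314}) = (314|319) = -1.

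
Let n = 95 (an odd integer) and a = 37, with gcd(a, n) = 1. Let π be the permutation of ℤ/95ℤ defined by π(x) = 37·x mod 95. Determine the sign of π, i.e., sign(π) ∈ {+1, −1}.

Trace 37: π^k(37) = [37, 39, 18, 1] for k=0..3.
Cycle lengths of π_37 on ℤ/95ℤ: [4, 4, 4, 4, 4, 4, 4, 4, 4, 4, 4, 4, 4, 4, 4, 4, 4, 4, 4, 2, 2, 2, 2, 2, 2, 2, 2, 2, 1]; 29 cycles in total.
29 cycles on 95: each ℓ→(−1)^(ℓ−1), product (−1)^66 = +1.
Zolotarev: (37|95) = +1, matching the cycle-count sign.

+1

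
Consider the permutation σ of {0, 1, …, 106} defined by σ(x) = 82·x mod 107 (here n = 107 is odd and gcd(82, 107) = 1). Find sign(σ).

-1

Trace 15: π^k(15) = [15, 53, 66, 62, 55, 16, 28] for k=0..6.
Decompose π into cycles: lengths [106, 1] (2 cycles, including the fixed point 0).
With 2 cycles on 107 points, sign = (−1)^{107−2} = -1.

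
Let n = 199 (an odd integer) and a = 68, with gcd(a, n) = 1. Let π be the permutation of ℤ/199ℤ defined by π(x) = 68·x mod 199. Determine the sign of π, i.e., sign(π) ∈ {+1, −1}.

-1

Orbit of 81 under x↦68x: [81, 135, 26, 176, 28, 113, 122]… (length divides ord_199(68)).
2 cycles of lengths [198, 1].
n − c = 199 − 2 = 197; sign = (−1)^197 = -1.
Check: (68/199) = -1 by Zolotarev.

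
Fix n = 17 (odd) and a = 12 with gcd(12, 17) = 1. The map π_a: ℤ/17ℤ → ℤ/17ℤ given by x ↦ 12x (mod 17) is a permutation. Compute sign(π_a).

Orbit of 7 under x↦12x: [7, 16, 5, 9, 6, 4, 14]… (length divides ord_17(12)).
π_12 has 2 disjoint cycles with lengths [16, 1] on {0,…,16}.
2 cycles on 17: each ℓ→(−1)^(ℓ−1), product (−1)^15 = -1.

-1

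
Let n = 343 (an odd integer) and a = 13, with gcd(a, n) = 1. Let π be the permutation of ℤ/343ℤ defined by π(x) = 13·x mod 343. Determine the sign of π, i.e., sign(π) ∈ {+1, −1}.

Orbit of 300 under x↦13x: [300, 127, 279, 197, 160, 22, 286]… (length divides ord_343(13)).
The orbit structure of x ↦ 13x mod 343: 10 orbits of sizes [98, 98, 98, 14, 14, 14, 2, 2, 2, 1].
10 cycles on 343: each ℓ→(−1)^(ℓ−1), product (−1)^333 = -1.
Via Zolotarev, sign(π_{13}) = (13|343) = -1.

-1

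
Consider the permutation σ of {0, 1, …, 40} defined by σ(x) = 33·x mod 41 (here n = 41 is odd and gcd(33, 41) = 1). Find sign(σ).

Trace 21: π^k(21) = [21, 37, 32, 31, 39, 16, 36] for k=0..6.
Decompose π into cycles: lengths [20, 20, 1] (3 cycles, including the fixed point 0).
sign(π) = (−1)^{n − #cycles} = (−1)^{41−3} = (−1)^38 = +1.
Via Zolotarev, sign(π_{33}) = (33|41) = +1.

+1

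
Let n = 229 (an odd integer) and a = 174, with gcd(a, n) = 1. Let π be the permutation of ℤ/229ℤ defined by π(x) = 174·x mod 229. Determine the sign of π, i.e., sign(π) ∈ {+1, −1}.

Trace 51: π^k(51) = [51, 172, 158, 12, 27, 118, 151] for k=0..6.
The orbit structure of x ↦ 174x mod 229: 3 orbits of sizes [114, 114, 1].
sign(π) = (−1)^{n − #cycles} = (−1)^{229−3} = (−1)^226 = +1.
The Jacobi symbol (174|229) = +1 (Zolotarev) agrees.

+1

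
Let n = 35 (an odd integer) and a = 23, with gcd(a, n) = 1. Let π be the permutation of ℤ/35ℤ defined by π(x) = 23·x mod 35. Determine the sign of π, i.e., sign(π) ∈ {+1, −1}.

-1

Trace 9: π^k(9) = [9, 32, 1, 23, 4, 22, 16] for k=0..6.
The orbit structure of x ↦ 23x mod 35: 6 orbits of sizes [12, 12, 4, 3, 3, 1].
35 − 6 = 29 transpositions; sign(π) = (−1)^29 = -1.
(23|35)_J = -1 (Zolotarev's lemma cross-check).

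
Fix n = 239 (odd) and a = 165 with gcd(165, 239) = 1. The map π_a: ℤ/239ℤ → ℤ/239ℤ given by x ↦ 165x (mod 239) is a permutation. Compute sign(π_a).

+1

Orbit of 71 under x↦165x: [71, 4, 182, 155, 2, 91, 197]… (length divides ord_239(165)).
3 cycles of lengths [119, 119, 1].
239 − 3 = 236 transpositions; sign(π) = (−1)^236 = +1.
Zolotarev: (165|239) = +1, matching the cycle-count sign.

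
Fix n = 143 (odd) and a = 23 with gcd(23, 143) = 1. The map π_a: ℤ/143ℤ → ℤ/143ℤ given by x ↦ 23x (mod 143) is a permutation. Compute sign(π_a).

Trace 56: π^k(56) = [56, 1, 23, 100, 12, 133] for k=0..5.
The orbit structure of x ↦ 23x mod 143: 33 orbits of sizes [6, 6, 6, 6, 6, 6, 6, 6, 6, 6, 6, 6, 6, 6, 6, 6, 6, 6, 6, 6, 6, 6, 1, 1, 1, 1, 1, 1, 1, 1, 1, 1, 1].
Σ(ℓ_i−1) = 143−33 = 110; sign = (−1)^110 = +1.
Via Zolotarev, sign(π_{23}) = (23|143) = +1.

+1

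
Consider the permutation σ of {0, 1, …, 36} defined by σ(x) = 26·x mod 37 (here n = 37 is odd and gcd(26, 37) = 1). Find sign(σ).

+1

Start at x=26: 26 → 10 → 1 → 26 (one orbit).
The orbit structure of x ↦ 26x mod 37: 13 orbits of sizes [3, 3, 3, 3, 3, 3, 3, 3, 3, 3, 3, 3, 1].
n − c = 37 − 13 = 24; sign = (−1)^24 = +1.
(26|37)_J = +1 (Zolotarev's lemma cross-check).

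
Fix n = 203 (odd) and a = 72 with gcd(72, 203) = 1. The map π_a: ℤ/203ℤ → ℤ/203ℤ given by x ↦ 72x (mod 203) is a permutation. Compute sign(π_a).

Trace 11: π^k(11) = [11, 183, 184, 53, 162, 93, 200] for k=0..6.
π_72 has 6 disjoint cycles with lengths [84, 84, 28, 3, 3, 1] on {0,…,202}.
6 cycles on 203: each ℓ→(−1)^(ℓ−1), product (−1)^197 = -1.
Via Zolotarev, sign(π_{72}) = (72|203) = -1.

-1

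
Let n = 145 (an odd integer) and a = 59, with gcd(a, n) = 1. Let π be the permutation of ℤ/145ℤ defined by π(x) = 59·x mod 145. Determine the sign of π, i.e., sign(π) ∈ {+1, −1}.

+1

Orbit of 59 under x↦59x: [59, 1]… (length divides ord_145(59)).
Cycle type of π: 2×58 + 1×29; total 87 cycles.
With 87 cycles on 145 points, sign = (−1)^{145−87} = +1.
Via Zolotarev, sign(π_{59}) = (59|145) = +1.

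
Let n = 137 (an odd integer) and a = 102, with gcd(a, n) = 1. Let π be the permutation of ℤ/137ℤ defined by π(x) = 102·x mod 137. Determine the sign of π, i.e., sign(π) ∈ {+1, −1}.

-1

Trace 135: π^k(135) = [135, 70, 16, 125, 9, 96, 65] for k=0..6.
The orbit structure of x ↦ 102x mod 137: 2 orbits of sizes [136, 1].
2 cycles on 137: each ℓ→(−1)^(ℓ−1), product (−1)^135 = -1.
Zolotarev: (102|137) = -1, matching the cycle-count sign.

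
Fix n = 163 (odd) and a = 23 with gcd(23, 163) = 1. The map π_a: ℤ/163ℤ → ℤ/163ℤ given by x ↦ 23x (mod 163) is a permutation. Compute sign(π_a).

-1

Orbit of 104 under x↦23x: [104, 110, 85, 162, 140, 123, 58]… (length divides ord_163(23)).
Decompose π into cycles: lengths [18, 18, 18, 18, 18, 18, 18, 18, 18, 1] (10 cycles, including the fixed point 0).
10 cycles on 163: each ℓ→(−1)^(ℓ−1), product (−1)^153 = -1.
Check: (23/163) = -1 by Zolotarev.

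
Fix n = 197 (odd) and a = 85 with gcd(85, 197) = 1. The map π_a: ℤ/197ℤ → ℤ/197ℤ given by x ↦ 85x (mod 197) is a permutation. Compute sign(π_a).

+1

Trace 135: π^k(135) = [135, 49, 28, 16, 178, 158, 34] for k=0..6.
5 cycles of lengths [49, 49, 49, 49, 1].
197 − 5 = 192 transpositions; sign(π) = (−1)^192 = +1.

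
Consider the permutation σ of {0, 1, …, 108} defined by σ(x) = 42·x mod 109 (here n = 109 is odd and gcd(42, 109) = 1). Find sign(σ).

Orbit of 104 under x↦42x: [104, 8, 9, 51, 71, 39, 3]… (length divides ord_109(42)).
The orbit structure of x ↦ 42x mod 109: 2 orbits of sizes [108, 1].
With 2 cycles on 109 points, sign = (−1)^{109−2} = -1.

-1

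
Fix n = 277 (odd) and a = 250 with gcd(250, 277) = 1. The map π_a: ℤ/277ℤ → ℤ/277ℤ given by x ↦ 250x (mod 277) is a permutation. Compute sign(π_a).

+1

Start at x=84: 84 → 225 → 19 → 41 → 1 → 250 → 175 → … (one orbit).
Cycle lengths of π_250 on ℤ/277ℤ: [46, 46, 46, 46, 46, 46, 1]; 7 cycles in total.
sign(π) = (−1)^{n − #cycles} = (−1)^{277−7} = (−1)^270 = +1.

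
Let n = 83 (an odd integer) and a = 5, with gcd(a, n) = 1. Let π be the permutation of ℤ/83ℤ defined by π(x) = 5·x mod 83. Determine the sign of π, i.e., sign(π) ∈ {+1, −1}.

-1

Orbit of 63 under x↦5x: [63, 66, 81, 73, 33, 82, 78]… (length divides ord_83(5)).
Decompose π into cycles: lengths [82, 1] (2 cycles, including the fixed point 0).
sign(π) = (−1)^{n − #cycles} = (−1)^{83−2} = (−1)^81 = -1.
Zolotarev: (5|83) = -1, matching the cycle-count sign.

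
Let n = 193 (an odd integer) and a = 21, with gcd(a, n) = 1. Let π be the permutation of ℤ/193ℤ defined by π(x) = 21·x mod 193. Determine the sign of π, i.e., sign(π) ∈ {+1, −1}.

Trace 59: π^k(59) = [59, 81, 157, 16, 143, 108, 145] for k=0..6.
5 cycles of lengths [48, 48, 48, 48, 1].
With 5 cycles on 193 points, sign = (−1)^{193−5} = +1.

+1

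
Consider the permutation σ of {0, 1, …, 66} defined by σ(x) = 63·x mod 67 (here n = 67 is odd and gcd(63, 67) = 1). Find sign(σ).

-1

Orbit of 15 under x↦63x: [15, 7, 39, 45, 21, 50, 1]… (length divides ord_67(63)).
Cycle lengths of π_63 on ℤ/67ℤ: [66, 1]; 2 cycles in total.
n − c = 67 − 2 = 65; sign = (−1)^65 = -1.
Check: (63/67) = -1 by Zolotarev.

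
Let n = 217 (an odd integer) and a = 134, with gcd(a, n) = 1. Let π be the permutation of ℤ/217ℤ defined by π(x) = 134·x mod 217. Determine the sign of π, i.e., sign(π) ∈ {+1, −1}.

Trace 36: π^k(36) = [36, 50, 190, 71, 183, 1, 134] for k=0..6.
Cycle lengths of π_134 on ℤ/217ℤ: [15, 15, 15, 15, 15, 15, 15, 15, 15, 15, 15, 15, 15, 15, 1, 1, 1, 1, 1, 1, 1]; 21 cycles in total.
Σ(ℓ_i−1) = 217−21 = 196; sign = (−1)^196 = +1.

+1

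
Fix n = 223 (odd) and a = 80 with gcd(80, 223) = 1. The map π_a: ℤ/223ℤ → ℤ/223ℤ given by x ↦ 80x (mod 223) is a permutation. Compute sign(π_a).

Orbit of 51 under x↦80x: [51, 66, 151, 38, 141, 130, 142]… (length divides ord_223(80)).
Cycle type of π: 222 + 1; total 2 cycles.
sign(π) = (−1)^{n − #cycles} = (−1)^{223−2} = (−1)^221 = -1.

-1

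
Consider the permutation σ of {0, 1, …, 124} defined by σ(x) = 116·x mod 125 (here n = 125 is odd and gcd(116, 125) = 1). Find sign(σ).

Start at x=21: 21 → 61 → 76 → 66 → 31 → 96 → 11 → … (one orbit).
13 cycles of lengths [25, 25, 25, 25, 5, 5, 5, 5, 1, 1, 1, 1, 1].
13 cycles on 125: each ℓ→(−1)^(ℓ−1), product (−1)^112 = +1.

+1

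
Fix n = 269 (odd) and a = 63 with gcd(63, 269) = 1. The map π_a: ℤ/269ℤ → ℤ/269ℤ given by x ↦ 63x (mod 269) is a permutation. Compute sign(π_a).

-1

Start at x=183: 183 → 231 → 27 → 87 → 101 → 176 → 59 → … (one orbit).
Cycle type of π: 268 + 1; total 2 cycles.
269 − 2 = 267 transpositions; sign(π) = (−1)^267 = -1.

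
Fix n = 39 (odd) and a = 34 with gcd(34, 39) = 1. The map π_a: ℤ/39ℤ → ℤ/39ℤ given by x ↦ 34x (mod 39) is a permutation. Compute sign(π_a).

Trace 25: π^k(25) = [25, 31, 1, 34] for k=0..3.
Cycle lengths of π_34 on ℤ/39ℤ: [4, 4, 4, 4, 4, 4, 4, 4, 4, 1, 1, 1]; 12 cycles in total.
With 12 cycles on 39 points, sign = (−1)^{39−12} = -1.
Zolotarev: (34|39) = -1, matching the cycle-count sign.

-1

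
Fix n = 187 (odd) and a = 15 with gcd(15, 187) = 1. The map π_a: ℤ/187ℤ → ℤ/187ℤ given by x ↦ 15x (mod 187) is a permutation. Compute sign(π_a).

Trace 179: π^k(179) = [179, 67, 70, 115, 42, 69, 100] for k=0..6.
π_15 has 9 disjoint cycles with lengths [40, 40, 40, 40, 8, 8, 5, 5, 1] on {0,…,186}.
With 9 cycles on 187 points, sign = (−1)^{187−9} = +1.
The Jacobi symbol (15|187) = +1 (Zolotarev) agrees.

+1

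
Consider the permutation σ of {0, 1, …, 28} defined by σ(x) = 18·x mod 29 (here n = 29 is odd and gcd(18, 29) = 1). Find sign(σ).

Trace 18: π^k(18) = [18, 5, 3, 25, 15, 9, 17] for k=0..6.
π_18 has 2 disjoint cycles with lengths [28, 1] on {0,…,28}.
2 cycles on 29: each ℓ→(−1)^(ℓ−1), product (−1)^27 = -1.
Via Zolotarev, sign(π_{18}) = (18|29) = -1.

-1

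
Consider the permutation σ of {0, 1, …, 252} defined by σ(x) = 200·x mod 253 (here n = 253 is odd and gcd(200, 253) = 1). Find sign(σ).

Trace 232: π^k(232) = [232, 101, 213, 96, 225, 219, 31] for k=0..6.
6 cycles of lengths [110, 110, 11, 11, 10, 1].
253 − 6 = 247 transpositions; sign(π) = (−1)^247 = -1.

-1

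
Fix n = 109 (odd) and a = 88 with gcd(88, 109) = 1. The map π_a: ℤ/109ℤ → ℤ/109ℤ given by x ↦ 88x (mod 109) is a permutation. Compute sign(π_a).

+1

Trace 25: π^k(25) = [25, 20, 16, 100, 80, 64, 73] for k=0..6.
π_88 has 3 disjoint cycles with lengths [54, 54, 1] on {0,…,108}.
With 3 cycles on 109 points, sign = (−1)^{109−3} = +1.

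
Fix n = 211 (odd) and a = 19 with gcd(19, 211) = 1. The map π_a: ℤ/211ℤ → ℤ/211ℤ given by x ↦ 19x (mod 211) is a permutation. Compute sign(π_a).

+1

Start at x=55: 55 → 201 → 21 → 188 → 196 → 137 → 71 → … (one orbit).
π_19 has 15 disjoint cycles with lengths [15, 15, 15, 15, 15, 15, 15, 15, 15, 15, 15, 15, 15, 15, 1] on {0,…,210}.
15 cycles on 211: each ℓ→(−1)^(ℓ−1), product (−1)^196 = +1.
Zolotarev: (19|211) = +1, matching the cycle-count sign.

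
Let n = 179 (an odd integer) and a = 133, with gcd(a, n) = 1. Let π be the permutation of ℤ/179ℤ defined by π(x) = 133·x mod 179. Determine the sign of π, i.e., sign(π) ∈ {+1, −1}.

Trace 65: π^k(65) = [65, 53, 68, 94, 151, 35, 1] for k=0..6.
π_133 has 2 disjoint cycles with lengths [178, 1] on {0,…,178}.
sign(π) = (−1)^{n − #cycles} = (−1)^{179−2} = (−1)^177 = -1.
Via Zolotarev, sign(π_{133}) = (133|179) = -1.

-1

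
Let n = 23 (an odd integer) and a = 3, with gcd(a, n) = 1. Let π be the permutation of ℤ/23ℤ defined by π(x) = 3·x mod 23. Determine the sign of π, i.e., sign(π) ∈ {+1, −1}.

Trace 1: π^k(1) = [1, 3, 9, 4, 12, 13, 16] for k=0..6.
Cycle type of π: 11×2 + 1; total 3 cycles.
sign(π) = (−1)^{n − #cycles} = (−1)^{23−3} = (−1)^20 = +1.

+1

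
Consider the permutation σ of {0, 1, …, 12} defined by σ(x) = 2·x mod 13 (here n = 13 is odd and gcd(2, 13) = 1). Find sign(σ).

-1

Orbit of 3 under x↦2x: [3, 6, 12, 11, 9, 5, 10]… (length divides ord_13(2)).
Decompose π into cycles: lengths [12, 1] (2 cycles, including the fixed point 0).
n − c = 13 − 2 = 11; sign = (−1)^11 = -1.
(2|13)_J = -1 (Zolotarev's lemma cross-check).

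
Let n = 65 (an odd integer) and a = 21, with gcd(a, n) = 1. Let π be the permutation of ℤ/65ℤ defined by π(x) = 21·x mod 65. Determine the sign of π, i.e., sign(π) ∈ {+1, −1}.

-1

Orbit of 31 under x↦21x: [31, 1, 21, 51]… (length divides ord_65(21)).
20 cycles of lengths [4, 4, 4, 4, 4, 4, 4, 4, 4, 4, 4, 4, 4, 4, 4, 1, 1, 1, 1, 1].
Σ(ℓ_i−1) = 65−20 = 45; sign = (−1)^45 = -1.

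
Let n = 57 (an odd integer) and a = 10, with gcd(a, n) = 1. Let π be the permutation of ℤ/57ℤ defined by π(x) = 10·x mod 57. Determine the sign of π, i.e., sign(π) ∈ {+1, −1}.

Start at x=37: 37 → 28 → 52 → 7 → 13 → 16 → 46 → … (one orbit).
Cycle type of π: 18×3 + 1×3; total 6 cycles.
6 cycles on 57: each ℓ→(−1)^(ℓ−1), product (−1)^51 = -1.
(10|57)_J = -1 (Zolotarev's lemma cross-check).

-1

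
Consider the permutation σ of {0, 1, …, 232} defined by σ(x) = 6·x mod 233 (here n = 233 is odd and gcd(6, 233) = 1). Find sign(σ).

Trace 231: π^k(231) = [231, 221, 161, 34, 204, 59, 121] for k=0..6.
2 cycles of lengths [232, 1].
With 2 cycles on 233 points, sign = (−1)^{233−2} = -1.

-1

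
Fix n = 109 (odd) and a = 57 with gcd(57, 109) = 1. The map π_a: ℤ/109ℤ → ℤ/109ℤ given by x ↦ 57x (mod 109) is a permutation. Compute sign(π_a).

Orbit of 84 under x↦57x: [84, 101, 89, 59, 93, 69, 9]… (length divides ord_109(57)).
Cycle type of π: 108 + 1; total 2 cycles.
With 2 cycles on 109 points, sign = (−1)^{109−2} = -1.
Zolotarev: (57|109) = -1, matching the cycle-count sign.

-1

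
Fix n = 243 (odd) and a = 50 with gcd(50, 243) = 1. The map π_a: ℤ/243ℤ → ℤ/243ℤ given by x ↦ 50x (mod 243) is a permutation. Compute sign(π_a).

-1

Start at x=61: 61 → 134 → 139 → 146 → 10 → 14 → 214 → … (one orbit).
π_50 has 6 disjoint cycles with lengths [162, 54, 18, 6, 2, 1] on {0,…,242}.
n − c = 243 − 6 = 237; sign = (−1)^237 = -1.
Via Zolotarev, sign(π_{50}) = (50|243) = -1.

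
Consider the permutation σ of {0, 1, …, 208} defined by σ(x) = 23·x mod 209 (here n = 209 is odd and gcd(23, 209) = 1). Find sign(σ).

Orbit of 111 under x↦23x: [111, 45, 199, 188, 144, 177, 100]… (length divides ord_209(23)).
The orbit structure of x ↦ 23x mod 209: 33 orbits of sizes [9, 9, 9, 9, 9, 9, 9, 9, 9, 9, 9, 9, 9, 9, 9, 9, 9, 9, 9, 9, 9, 9, 1, 1, 1, 1, 1, 1, 1, 1, 1, 1, 1].
sign(π) = (−1)^{n − #cycles} = (−1)^{209−33} = (−1)^176 = +1.
(23|209)_J = +1 (Zolotarev's lemma cross-check).

+1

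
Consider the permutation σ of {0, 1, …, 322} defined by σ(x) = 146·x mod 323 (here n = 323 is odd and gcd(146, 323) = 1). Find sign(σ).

+1

Trace 196: π^k(196) = [196, 192, 254, 262, 138, 122, 47] for k=0..6.
π_146 has 5 disjoint cycles with lengths [144, 144, 18, 16, 1] on {0,…,322}.
5 cycles on 323: each ℓ→(−1)^(ℓ−1), product (−1)^318 = +1.
Via Zolotarev, sign(π_{146}) = (146|323) = +1.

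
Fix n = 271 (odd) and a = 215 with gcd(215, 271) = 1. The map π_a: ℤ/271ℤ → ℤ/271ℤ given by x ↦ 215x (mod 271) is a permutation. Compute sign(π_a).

-1

Orbit of 167 under x↦215x: [167, 133, 140, 19, 20, 235, 119]… (length divides ord_271(215)).
2 cycles of lengths [270, 1].
sign(π) = (−1)^{n − #cycles} = (−1)^{271−2} = (−1)^269 = -1.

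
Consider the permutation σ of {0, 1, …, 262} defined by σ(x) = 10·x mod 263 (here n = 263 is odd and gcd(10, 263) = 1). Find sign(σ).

Trace 163: π^k(163) = [163, 52, 257, 203, 189, 49, 227] for k=0..6.
2 cycles of lengths [262, 1].
263 − 2 = 261 transpositions; sign(π) = (−1)^261 = -1.

-1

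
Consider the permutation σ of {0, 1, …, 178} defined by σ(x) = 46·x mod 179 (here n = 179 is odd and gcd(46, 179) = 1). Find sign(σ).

+1

Start at x=15: 15 → 153 → 57 → 116 → 145 → 47 → 14 → … (one orbit).
The orbit structure of x ↦ 46x mod 179: 3 orbits of sizes [89, 89, 1].
3 cycles on 179: each ℓ→(−1)^(ℓ−1), product (−1)^176 = +1.
Zolotarev: (46|179) = +1, matching the cycle-count sign.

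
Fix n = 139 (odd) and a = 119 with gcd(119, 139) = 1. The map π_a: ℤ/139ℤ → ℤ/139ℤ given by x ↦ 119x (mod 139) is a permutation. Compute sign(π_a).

-1

Trace 124: π^k(124) = [124, 22, 116, 43, 113, 103, 25] for k=0..6.
Cycle lengths of π_119 on ℤ/139ℤ: [138, 1]; 2 cycles in total.
2 cycles on 139: each ℓ→(−1)^(ℓ−1), product (−1)^137 = -1.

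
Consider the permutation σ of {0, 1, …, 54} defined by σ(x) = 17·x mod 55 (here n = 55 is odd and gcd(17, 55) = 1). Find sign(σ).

+1

Start at x=4: 4 → 13 → 1 → 17 → 14 → 18 → 31 → … (one orbit).
Decompose π into cycles: lengths [20, 20, 10, 4, 1] (5 cycles, including the fixed point 0).
With 5 cycles on 55 points, sign = (−1)^{55−5} = +1.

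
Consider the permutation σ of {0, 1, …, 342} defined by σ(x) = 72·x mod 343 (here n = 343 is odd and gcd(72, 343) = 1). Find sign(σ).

+1

Orbit of 179 under x↦72x: [179, 197, 121, 137, 260, 198, 193]… (length divides ord_343(72)).
7 cycles of lengths [147, 147, 21, 21, 3, 3, 1].
n − c = 343 − 7 = 336; sign = (−1)^336 = +1.
Check: (72/343) = +1 by Zolotarev.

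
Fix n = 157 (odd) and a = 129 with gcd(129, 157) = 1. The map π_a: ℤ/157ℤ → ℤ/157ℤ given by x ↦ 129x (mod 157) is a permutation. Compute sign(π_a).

-1

Orbit of 129 under x↦129x: [129, 156, 28, 1]… (length divides ord_157(129)).
40 cycles of lengths [4, 4, 4, 4, 4, 4, 4, 4, 4, 4, 4, 4, 4, 4, 4, 4, 4, 4, 4, 4, 4, 4, 4, 4, 4, 4, 4, 4, 4, 4, 4, 4, 4, 4, 4, 4, 4, 4, 4, 1].
40 cycles on 157: each ℓ→(−1)^(ℓ−1), product (−1)^117 = -1.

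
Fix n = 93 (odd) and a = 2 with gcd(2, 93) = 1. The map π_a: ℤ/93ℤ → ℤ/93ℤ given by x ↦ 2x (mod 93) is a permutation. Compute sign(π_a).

-1

Trace 32: π^k(32) = [32, 64, 35, 70, 47, 1, 2] for k=0..6.
Decompose π into cycles: lengths [10, 10, 10, 10, 10, 10, 5, 5, 5, 5, 5, 5, 2, 1] (14 cycles, including the fixed point 0).
sign(π) = (−1)^{n − #cycles} = (−1)^{93−14} = (−1)^79 = -1.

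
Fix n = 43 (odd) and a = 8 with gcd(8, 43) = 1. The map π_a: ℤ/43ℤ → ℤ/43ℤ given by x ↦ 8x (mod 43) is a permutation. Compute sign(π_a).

Orbit of 16 under x↦8x: [16, 42, 35, 22, 4, 32, 41]… (length divides ord_43(8)).
The orbit structure of x ↦ 8x mod 43: 4 orbits of sizes [14, 14, 14, 1].
n − c = 43 − 4 = 39; sign = (−1)^39 = -1.

-1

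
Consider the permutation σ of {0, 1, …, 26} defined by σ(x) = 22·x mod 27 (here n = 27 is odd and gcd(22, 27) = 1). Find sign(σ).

+1

Start at x=19: 19 → 13 → 16 → 1 → 22 → 25 → 10 → … (one orbit).
7 cycles of lengths [9, 9, 3, 3, 1, 1, 1].
With 7 cycles on 27 points, sign = (−1)^{27−7} = +1.
(22|27)_J = +1 (Zolotarev's lemma cross-check).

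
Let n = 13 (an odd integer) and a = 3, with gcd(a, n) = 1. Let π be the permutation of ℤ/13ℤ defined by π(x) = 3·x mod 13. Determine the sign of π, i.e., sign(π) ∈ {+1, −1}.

+1

Orbit of 1 under x↦3x: [1, 3, 9]… (length divides ord_13(3)).
Cycle lengths of π_3 on ℤ/13ℤ: [3, 3, 3, 3, 1]; 5 cycles in total.
With 5 cycles on 13 points, sign = (−1)^{13−5} = +1.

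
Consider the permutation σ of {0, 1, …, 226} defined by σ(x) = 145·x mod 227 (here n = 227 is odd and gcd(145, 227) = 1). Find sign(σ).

Orbit of 109 under x↦145x: [109, 142, 160, 46, 87, 130, 9]… (length divides ord_227(145)).
2 cycles of lengths [226, 1].
2 cycles on 227: each ℓ→(−1)^(ℓ−1), product (−1)^225 = -1.
Check: (145/227) = -1 by Zolotarev.

-1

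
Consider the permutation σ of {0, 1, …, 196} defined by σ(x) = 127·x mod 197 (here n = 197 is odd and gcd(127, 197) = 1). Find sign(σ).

+1

Orbit of 163 under x↦127x: [163, 16, 62, 191, 26, 150, 138]… (length divides ord_197(127)).
Decompose π into cycles: lengths [98, 98, 1] (3 cycles, including the fixed point 0).
With 3 cycles on 197 points, sign = (−1)^{197−3} = +1.
Zolotarev: (127|197) = +1, matching the cycle-count sign.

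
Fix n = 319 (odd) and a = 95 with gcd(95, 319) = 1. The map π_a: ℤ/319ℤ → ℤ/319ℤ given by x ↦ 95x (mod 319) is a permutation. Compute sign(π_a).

Trace 45: π^k(45) = [45, 128, 38, 101, 25, 142, 92] for k=0..6.
5 cycles of lengths [140, 140, 28, 10, 1].
Σ(ℓ_i−1) = 319−5 = 314; sign = (−1)^314 = +1.

+1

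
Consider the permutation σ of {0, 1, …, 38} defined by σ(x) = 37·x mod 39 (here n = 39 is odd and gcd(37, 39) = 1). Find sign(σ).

Orbit of 25 under x↦37x: [25, 28, 22, 34, 10, 19, 1]… (length divides ord_39(37)).
Cycle type of π: 12×3 + 1×3; total 6 cycles.
n − c = 39 − 6 = 33; sign = (−1)^33 = -1.
(37|39)_J = -1 (Zolotarev's lemma cross-check).

-1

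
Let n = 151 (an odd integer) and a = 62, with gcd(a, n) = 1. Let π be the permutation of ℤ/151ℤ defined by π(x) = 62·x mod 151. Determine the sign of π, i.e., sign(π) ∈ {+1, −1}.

Trace 11: π^k(11) = [11, 78, 4, 97, 125, 49, 18] for k=0..6.
Decompose π into cycles: lengths [75, 75, 1] (3 cycles, including the fixed point 0).
sign(π) = (−1)^{n − #cycles} = (−1)^{151−3} = (−1)^148 = +1.

+1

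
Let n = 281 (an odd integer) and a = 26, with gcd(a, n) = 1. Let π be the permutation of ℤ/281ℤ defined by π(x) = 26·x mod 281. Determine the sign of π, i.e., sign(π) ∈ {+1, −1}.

-1

Orbit of 203 under x↦26x: [203, 220, 100, 71, 160, 226, 256]… (length divides ord_281(26)).
Decompose π into cycles: lengths [280, 1] (2 cycles, including the fixed point 0).
With 2 cycles on 281 points, sign = (−1)^{281−2} = -1.
Via Zolotarev, sign(π_{26}) = (26|281) = -1.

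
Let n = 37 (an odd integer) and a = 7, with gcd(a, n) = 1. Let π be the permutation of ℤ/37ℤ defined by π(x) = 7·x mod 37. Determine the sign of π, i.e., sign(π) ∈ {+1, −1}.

Start at x=16: 16 → 1 → 7 → 12 → 10 → 33 → 9 → … (one orbit).
5 cycles of lengths [9, 9, 9, 9, 1].
With 5 cycles on 37 points, sign = (−1)^{37−5} = +1.

+1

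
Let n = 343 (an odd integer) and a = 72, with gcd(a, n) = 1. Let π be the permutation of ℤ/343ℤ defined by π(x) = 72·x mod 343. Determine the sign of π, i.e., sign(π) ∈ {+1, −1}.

Orbit of 239 under x↦72x: [239, 58, 60, 204, 282, 67, 22]… (length divides ord_343(72)).
Decompose π into cycles: lengths [147, 147, 21, 21, 3, 3, 1] (7 cycles, including the fixed point 0).
sign(π) = (−1)^{n − #cycles} = (−1)^{343−7} = (−1)^336 = +1.
The Jacobi symbol (72|343) = +1 (Zolotarev) agrees.

+1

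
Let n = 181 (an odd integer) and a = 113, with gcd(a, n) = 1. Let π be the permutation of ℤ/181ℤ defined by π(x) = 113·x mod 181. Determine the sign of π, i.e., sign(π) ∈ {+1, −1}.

-1

Start at x=151: 151 → 49 → 107 → 145 → 95 → 56 → 174 → … (one orbit).
The orbit structure of x ↦ 113x mod 181: 4 orbits of sizes [60, 60, 60, 1].
sign(π) = (−1)^{n − #cycles} = (−1)^{181−4} = (−1)^177 = -1.
The Jacobi symbol (113|181) = -1 (Zolotarev) agrees.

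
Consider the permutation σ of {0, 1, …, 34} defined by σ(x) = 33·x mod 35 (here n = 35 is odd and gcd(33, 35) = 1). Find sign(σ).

+1

Orbit of 1 under x↦33x: [1, 33, 4, 27, 16, 3, 29]… (length divides ord_35(33)).
π_33 has 5 disjoint cycles with lengths [12, 12, 6, 4, 1] on {0,…,34}.
Σ(ℓ_i−1) = 35−5 = 30; sign = (−1)^30 = +1.
Zolotarev: (33|35) = +1, matching the cycle-count sign.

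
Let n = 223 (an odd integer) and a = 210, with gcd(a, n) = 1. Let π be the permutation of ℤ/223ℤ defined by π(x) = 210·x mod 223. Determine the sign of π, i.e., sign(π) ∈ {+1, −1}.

Trace 98: π^k(98) = [98, 64, 60, 112, 105, 196, 128] for k=0..6.
Decompose π into cycles: lengths [37, 37, 37, 37, 37, 37, 1] (7 cycles, including the fixed point 0).
sign(π) = (−1)^{n − #cycles} = (−1)^{223−7} = (−1)^216 = +1.

+1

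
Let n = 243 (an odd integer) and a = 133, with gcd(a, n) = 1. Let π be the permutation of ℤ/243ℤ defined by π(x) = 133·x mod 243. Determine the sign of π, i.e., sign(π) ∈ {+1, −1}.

Start at x=178: 178 → 103 → 91 → 196 → 67 → 163 → 52 → … (one orbit).
Cycle type of π: 81×2 + 27×2 + 9×2 + 3×2 + 1×3; total 11 cycles.
243 − 11 = 232 transpositions; sign(π) = (−1)^232 = +1.

+1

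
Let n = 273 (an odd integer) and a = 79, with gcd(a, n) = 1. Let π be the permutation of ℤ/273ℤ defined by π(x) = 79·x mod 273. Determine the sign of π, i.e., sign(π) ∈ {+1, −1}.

Start at x=1: 1 → 79 → 235 → 1 (one orbit).
The orbit structure of x ↦ 79x mod 273: 117 orbits of sizes [3, 3, 3, 3, 3, 3, 3, 3, 3, 3, 3, 3, 3, 3, 3, 3, 3, 3, 3, 3, 3, 3, 3, 3, 3, 3, 3, 3, 3, 3, 3, 3, 3, 3, 3, 3, 3, 3, 3, 3, 3, 3, 3, 3, 3, 3, 3, 3, 3, 3, 3, 3, 3, 3, 3, 3, 3, 3, 3, 3, 3, 3, 3, 3, 3, 3, 3, 3, 3, 3, 3, 3, 3, 3, 3, 3, 3, 3, 1, 1, 1, 1, 1, 1, 1, 1, 1, 1, 1, 1, 1, 1, 1, 1, 1, 1, 1, 1, 1, 1, 1, 1, 1, 1, 1, 1, 1, 1, 1, 1, 1, 1, 1, 1, 1, 1, 1].
273 − 117 = 156 transpositions; sign(π) = (−1)^156 = +1.

+1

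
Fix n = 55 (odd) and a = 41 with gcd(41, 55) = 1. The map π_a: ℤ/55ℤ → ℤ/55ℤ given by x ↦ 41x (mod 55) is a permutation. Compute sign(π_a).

Start at x=6: 6 → 26 → 21 → 36 → 46 → 16 → 51 → … (one orbit).
Decompose π into cycles: lengths [10, 10, 10, 10, 10, 1, 1, 1, 1, 1] (10 cycles, including the fixed point 0).
55 − 10 = 45 transpositions; sign(π) = (−1)^45 = -1.
Zolotarev: (41|55) = -1, matching the cycle-count sign.

-1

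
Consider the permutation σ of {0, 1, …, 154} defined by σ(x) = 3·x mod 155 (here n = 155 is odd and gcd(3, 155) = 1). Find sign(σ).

Start at x=12: 12 → 36 → 108 → 14 → 42 → 126 → 68 → … (one orbit).
π_3 has 5 disjoint cycles with lengths [60, 60, 30, 4, 1] on {0,…,154}.
5 cycles on 155: each ℓ→(−1)^(ℓ−1), product (−1)^150 = +1.
The Jacobi symbol (3|155) = +1 (Zolotarev) agrees.

+1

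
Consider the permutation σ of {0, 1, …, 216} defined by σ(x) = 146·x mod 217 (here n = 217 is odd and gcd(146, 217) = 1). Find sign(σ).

Trace 153: π^k(153) = [153, 204, 55, 1, 146, 50, 139] for k=0..6.
π_146 has 11 disjoint cycles with lengths [30, 30, 30, 30, 30, 30, 30, 2, 2, 2, 1] on {0,…,216}.
With 11 cycles on 217 points, sign = (−1)^{217−11} = +1.
The Jacobi symbol (146|217) = +1 (Zolotarev) agrees.

+1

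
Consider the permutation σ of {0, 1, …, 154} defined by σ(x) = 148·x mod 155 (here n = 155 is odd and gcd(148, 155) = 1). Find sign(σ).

Start at x=73: 73 → 109 → 12 → 71 → 123 → 69 → 137 → … (one orbit).
Cycle type of π: 60×2 + 30 + 4 + 1; total 5 cycles.
5 cycles on 155: each ℓ→(−1)^(ℓ−1), product (−1)^150 = +1.
The Jacobi symbol (148|155) = +1 (Zolotarev) agrees.

+1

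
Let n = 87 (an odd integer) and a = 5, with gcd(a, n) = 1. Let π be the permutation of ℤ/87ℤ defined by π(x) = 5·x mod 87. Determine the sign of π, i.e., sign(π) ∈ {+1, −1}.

-1

Start at x=25: 25 → 38 → 16 → 80 → 52 → 86 → 82 → … (one orbit).
The orbit structure of x ↦ 5x mod 87: 8 orbits of sizes [14, 14, 14, 14, 14, 14, 2, 1].
With 8 cycles on 87 points, sign = (−1)^{87−8} = -1.
Zolotarev: (5|87) = -1, matching the cycle-count sign.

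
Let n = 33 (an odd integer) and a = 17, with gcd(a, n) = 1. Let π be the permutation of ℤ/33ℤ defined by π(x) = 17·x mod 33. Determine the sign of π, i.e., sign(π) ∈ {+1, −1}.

+1

Orbit of 16 under x↦17x: [16, 8, 4, 2, 1, 17, 25]… (length divides ord_33(17)).
Decompose π into cycles: lengths [10, 10, 10, 2, 1] (5 cycles, including the fixed point 0).
Σ(ℓ_i−1) = 33−5 = 28; sign = (−1)^28 = +1.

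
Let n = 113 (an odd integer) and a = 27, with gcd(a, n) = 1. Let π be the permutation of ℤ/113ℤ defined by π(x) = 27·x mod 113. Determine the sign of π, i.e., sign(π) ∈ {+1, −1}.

-1

Orbit of 90 under x↦27x: [90, 57, 70, 82, 67, 1, 27]… (length divides ord_113(27)).
2 cycles of lengths [112, 1].
2 cycles on 113: each ℓ→(−1)^(ℓ−1), product (−1)^111 = -1.
Zolotarev: (27|113) = -1, matching the cycle-count sign.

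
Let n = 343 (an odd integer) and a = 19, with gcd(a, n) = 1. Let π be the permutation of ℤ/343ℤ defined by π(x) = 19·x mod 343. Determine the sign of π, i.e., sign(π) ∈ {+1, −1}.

-1

Orbit of 1 under x↦19x: [1, 19, 18, 342, 324, 325]… (length divides ord_343(19)).
π_19 has 58 disjoint cycles with lengths [6, 6, 6, 6, 6, 6, 6, 6, 6, 6, 6, 6, 6, 6, 6, 6, 6, 6, 6, 6, 6, 6, 6, 6, 6, 6, 6, 6, 6, 6, 6, 6, 6, 6, 6, 6, 6, 6, 6, 6, 6, 6, 6, 6, 6, 6, 6, 6, 6, 6, 6, 6, 6, 6, 6, 6, 6, 1] on {0,…,342}.
343 − 58 = 285 transpositions; sign(π) = (−1)^285 = -1.
Check: (19/343) = -1 by Zolotarev.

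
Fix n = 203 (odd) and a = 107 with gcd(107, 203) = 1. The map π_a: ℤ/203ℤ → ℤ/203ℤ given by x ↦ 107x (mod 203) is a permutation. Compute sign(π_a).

Orbit of 74 under x↦107x: [74, 1, 107, 81, 141, 65, 53]… (length divides ord_203(107)).
15 cycles of lengths [21, 21, 21, 21, 21, 21, 21, 21, 7, 7, 7, 7, 3, 3, 1].
15 cycles on 203: each ℓ→(−1)^(ℓ−1), product (−1)^188 = +1.

+1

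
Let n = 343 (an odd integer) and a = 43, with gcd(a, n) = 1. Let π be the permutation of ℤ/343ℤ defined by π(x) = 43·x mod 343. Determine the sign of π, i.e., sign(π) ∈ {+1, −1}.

+1

Start at x=302: 302 → 295 → 337 → 85 → 225 → 71 → 309 → … (one orbit).
Cycle lengths of π_43 on ℤ/343ℤ: [49, 49, 49, 49, 49, 49, 7, 7, 7, 7, 7, 7, 1, 1, 1, 1, 1, 1, 1]; 19 cycles in total.
Σ(ℓ_i−1) = 343−19 = 324; sign = (−1)^324 = +1.
The Jacobi symbol (43|343) = +1 (Zolotarev) agrees.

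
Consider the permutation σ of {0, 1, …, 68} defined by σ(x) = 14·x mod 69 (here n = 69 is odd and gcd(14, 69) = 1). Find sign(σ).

Orbit of 1 under x↦14x: [1, 14, 58, 53, 52, 38, 49]… (length divides ord_69(14)).
Cycle type of π: 22×3 + 2 + 1; total 5 cycles.
n − c = 69 − 5 = 64; sign = (−1)^64 = +1.

+1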